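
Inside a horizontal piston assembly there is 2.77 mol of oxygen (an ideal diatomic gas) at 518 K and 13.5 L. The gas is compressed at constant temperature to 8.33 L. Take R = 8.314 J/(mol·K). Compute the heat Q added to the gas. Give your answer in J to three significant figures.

Q ≈ -5760 J

Isothermal ⇒ ΔU = 0, so Q = W = nRT ln(V₂/V₁).
Q = (2.77)(8.314)(518) ln(8.33/13.5) = 11929 × -0.4828 = -5760 J.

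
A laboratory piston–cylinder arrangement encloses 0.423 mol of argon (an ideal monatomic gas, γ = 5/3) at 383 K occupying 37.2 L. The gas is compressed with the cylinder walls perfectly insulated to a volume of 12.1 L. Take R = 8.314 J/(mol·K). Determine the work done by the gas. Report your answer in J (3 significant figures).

W ≈ -2250 J

Adiabatic: TV^(γ−1) = const with γ = 5/3.
T₂ = T₁ (V₁/V₂)^(γ−1) = 383 × (37.2/12.1)^0.667 = 383 × 2.114 = 809.8 K.
W_by = nCᵥ(T₁ − T₂) = (0.423)(12.47)(383 − 809.8) = -2251 J.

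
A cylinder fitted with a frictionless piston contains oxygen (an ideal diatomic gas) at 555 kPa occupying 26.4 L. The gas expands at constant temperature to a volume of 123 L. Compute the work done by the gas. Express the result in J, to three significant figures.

W ≈ 22500 J

Isothermal: W = nRT ln(V₂/V₁) = P₁V₁ ln(V₂/V₁).
P₁V₁ = (555 kPa)(26.4 L) = 14652 J.
W = 14652 × ln(123/26.4) = 14652 × 1.539
W_by_gas = 22547 J.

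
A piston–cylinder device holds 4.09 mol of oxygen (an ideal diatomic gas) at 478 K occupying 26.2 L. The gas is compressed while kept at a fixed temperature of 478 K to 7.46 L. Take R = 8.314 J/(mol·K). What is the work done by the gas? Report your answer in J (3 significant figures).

W ≈ -20400 J

Isothermal: W = nRT ln(V₂/V₁).
W = (4.09)(8.314)(478) × ln(7.46/26.2)
  = 16254 × -1.256
W_by_gas = -20418 J.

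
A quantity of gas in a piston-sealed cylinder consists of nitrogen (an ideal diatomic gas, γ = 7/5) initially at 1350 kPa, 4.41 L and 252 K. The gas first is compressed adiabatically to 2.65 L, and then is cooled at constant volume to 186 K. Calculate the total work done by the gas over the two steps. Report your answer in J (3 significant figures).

Step 1 (adiabatic): W = (P₁V₁ − P₂V₂)/(γ−1) = (5954 − 7299)/0.4 = -3363 J.
Step 2 (isochoric): W = 0 (constant volume).
W_total = -3363 + 0 = -3363 J.

W_total ≈ -3360 J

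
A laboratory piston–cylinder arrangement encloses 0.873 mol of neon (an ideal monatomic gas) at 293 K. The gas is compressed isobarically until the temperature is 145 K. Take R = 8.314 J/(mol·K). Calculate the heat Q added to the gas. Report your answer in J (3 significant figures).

Isobaric: W = nRΔT = (0.873)(8.314)(-148) = -1074 J.
ΔU = nCᵥΔT with Cᵥ = 3R/2: ΔU = (0.873)(12.47)(-148) = -1611 J.
Q = ΔU + W = -1611 − 1074 = -2686 J.

Q ≈ -2690 J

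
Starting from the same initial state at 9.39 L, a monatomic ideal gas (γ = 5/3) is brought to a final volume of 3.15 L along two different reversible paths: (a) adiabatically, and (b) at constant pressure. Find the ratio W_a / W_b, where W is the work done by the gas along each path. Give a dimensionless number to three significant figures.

Path (a) adiabatic: W = P₁V₁(1 − (V₁/V₂)^(γ−1))/(γ−1) → W_a/(P₁V₁) = -1.607.
Path (b) isobaric: W = P₁(V₂ − V₁) → W_b/(P₁V₁) = -0.6645.
W_a / W_b = -1.607 / -0.6645 = 2.418.

W_a / W_b ≈ 2.42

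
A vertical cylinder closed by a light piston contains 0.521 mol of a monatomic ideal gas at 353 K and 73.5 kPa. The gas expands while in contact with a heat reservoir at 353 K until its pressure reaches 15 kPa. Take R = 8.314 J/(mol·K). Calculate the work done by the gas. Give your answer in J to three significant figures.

Isothermal process: W = nRT ln(V₂/V₁) = nRT ln(P₁/P₂).
W = (0.521)(8.314)(353) × ln(73.5/15)
  = 1529 × ln(4.9) = 1529 × 1.589
W_by_gas = 2430 J.

W ≈ 2430 J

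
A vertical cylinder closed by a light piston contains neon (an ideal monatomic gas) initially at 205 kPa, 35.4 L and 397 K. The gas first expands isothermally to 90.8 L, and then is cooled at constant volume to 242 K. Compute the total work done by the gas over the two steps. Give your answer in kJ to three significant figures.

Step 1 (isothermal): W = P₁V₁ ln(V₂/V₁) = (7257) ln(90.8/35.4) = 6836 J.
Step 2 (isochoric): W = 0 (constant volume).
W_total = 6836 + 0 = 6836 J.

W_total ≈ 6.84 kJ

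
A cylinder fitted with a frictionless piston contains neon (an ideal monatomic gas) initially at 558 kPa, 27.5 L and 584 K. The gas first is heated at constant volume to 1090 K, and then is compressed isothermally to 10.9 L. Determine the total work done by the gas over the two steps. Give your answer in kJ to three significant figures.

W_total ≈ -26.5 kJ

Step 1 (isochoric): W = 0 (constant volume).
After step 1: P = 1041 kPa (V unchanged).
Step 2 (isothermal): W = P₁V₁ ln(V₂/V₁) = (28640) ln(10.9/27.5) = -26505 J.
W_total = 0 − 26505 = -26505 J.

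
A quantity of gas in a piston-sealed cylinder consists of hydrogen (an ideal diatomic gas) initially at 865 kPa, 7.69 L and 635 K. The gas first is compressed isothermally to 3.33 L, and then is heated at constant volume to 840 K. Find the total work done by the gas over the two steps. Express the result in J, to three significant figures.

Step 1 (isothermal): W = P₁V₁ ln(V₂/V₁) = (6652) ln(3.33/7.69) = -5567 J.
Step 2 (isochoric): W = 0 (constant volume).
W_total = -5567 + 0 = -5567 J.

W_total ≈ -5570 J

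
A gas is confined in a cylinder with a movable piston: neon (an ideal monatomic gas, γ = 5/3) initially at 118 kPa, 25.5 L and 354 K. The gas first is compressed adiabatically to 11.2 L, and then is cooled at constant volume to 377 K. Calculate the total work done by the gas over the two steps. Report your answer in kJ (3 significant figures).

Step 1 (adiabatic): W = (P₁V₁ − P₂V₂)/(γ−1) = (3009 − 5208)/0.667 = -3298 J.
Step 2 (isochoric): W = 0 (constant volume).
W_total = -3298 + 0 = -3298 J.

W_total ≈ -3.30 kJ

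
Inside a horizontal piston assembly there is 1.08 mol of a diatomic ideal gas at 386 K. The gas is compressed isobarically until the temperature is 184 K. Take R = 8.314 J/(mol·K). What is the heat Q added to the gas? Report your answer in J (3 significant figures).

Q ≈ -6350 J

Isobaric: W = nRΔT = (1.08)(8.314)(-202) = -1814 J.
ΔU = nCᵥΔT with Cᵥ = 5R/2: ΔU = (1.08)(20.79)(-202) = -4534 J.
Q = ΔU + W = -4534 − 1814 = -6348 J.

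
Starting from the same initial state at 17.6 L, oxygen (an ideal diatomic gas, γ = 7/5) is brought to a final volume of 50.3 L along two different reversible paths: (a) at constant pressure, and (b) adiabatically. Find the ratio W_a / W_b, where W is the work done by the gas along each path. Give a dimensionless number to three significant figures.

W_a / W_b ≈ 2.17

Path (a) isobaric: W = P₁(V₂ − V₁) → W_a/(P₁V₁) = 1.858.
Path (b) adiabatic: W = P₁V₁(1 − (V₁/V₂)^(γ−1))/(γ−1) → W_b/(P₁V₁) = 0.8575.
W_a / W_b = 1.858 / 0.8575 = 2.167.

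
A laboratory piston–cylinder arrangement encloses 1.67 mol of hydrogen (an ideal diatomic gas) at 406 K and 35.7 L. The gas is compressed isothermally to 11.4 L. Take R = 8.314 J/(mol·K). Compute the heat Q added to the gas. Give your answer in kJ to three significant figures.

Isothermal ⇒ ΔU = 0, so Q = W = nRT ln(V₂/V₁).
Q = (1.67)(8.314)(406) ln(11.4/35.7) = 5637 × -1.142 = -6435 J.

Q ≈ -6.43 kJ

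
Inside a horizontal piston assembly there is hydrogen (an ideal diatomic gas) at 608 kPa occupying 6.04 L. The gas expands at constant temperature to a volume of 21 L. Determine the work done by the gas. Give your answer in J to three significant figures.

W ≈ 4580 J

Isothermal: W = nRT ln(V₂/V₁) = P₁V₁ ln(V₂/V₁).
P₁V₁ = (608 kPa)(6.04 L) = 3672 J.
W = 3672 × ln(21/6.04) = 3672 × 1.246
W_by_gas = 4576 J.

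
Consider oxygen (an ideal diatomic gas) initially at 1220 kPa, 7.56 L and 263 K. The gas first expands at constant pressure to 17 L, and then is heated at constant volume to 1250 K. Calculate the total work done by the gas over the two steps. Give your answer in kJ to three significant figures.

Step 1 (isobaric): W = PΔV = (1220 kPa)(17 − 7.56 L) = 11517 J.
Step 2 (isochoric): W = 0 (constant volume).
W_total = 11517 + 0 = 11517 J.

W_total ≈ 11.5 kJ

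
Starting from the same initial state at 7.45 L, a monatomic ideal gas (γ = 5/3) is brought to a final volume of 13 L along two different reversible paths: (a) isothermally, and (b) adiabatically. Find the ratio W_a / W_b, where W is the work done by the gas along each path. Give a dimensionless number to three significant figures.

Path (a) isothermal: W = P₁V₁ ln(V₂/V₁) → W_a/(P₁V₁) = 0.5567.
Path (b) adiabatic: W = P₁V₁(1 − (V₁/V₂)^(γ−1))/(γ−1) → W_b/(P₁V₁) = 0.4651.
W_a / W_b = 0.5567 / 0.4651 = 1.197.

W_a / W_b ≈ 1.20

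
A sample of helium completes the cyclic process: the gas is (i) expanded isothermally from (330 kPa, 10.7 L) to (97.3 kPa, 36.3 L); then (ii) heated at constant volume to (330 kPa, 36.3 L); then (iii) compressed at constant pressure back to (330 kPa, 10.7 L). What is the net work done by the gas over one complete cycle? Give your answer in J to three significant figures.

W_net ≈ -4130 J

Leg (i): W = PᵢVᵢ ln(V_f/Vᵢ) = (3531) ln(36.3/10.7) = 4313 J.
Leg (ii): W = 0.
Leg (iii): W = PΔV = (330)(10.7 − 36.3) = -8448 J.
W_net = 4313 − 8448 = -4135 J.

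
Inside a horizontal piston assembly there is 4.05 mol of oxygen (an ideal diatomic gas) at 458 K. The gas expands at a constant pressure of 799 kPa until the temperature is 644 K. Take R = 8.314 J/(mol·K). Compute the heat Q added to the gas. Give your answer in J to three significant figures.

Q ≈ 21900 J

Isobaric: W = nRΔT = (4.05)(8.314)(186) = 6263 J.
ΔU = nCᵥΔT with Cᵥ = 5R/2: ΔU = (4.05)(20.79)(186) = 15657 J.
Q = ΔU + W = 15657 + 6263 = 21920 J.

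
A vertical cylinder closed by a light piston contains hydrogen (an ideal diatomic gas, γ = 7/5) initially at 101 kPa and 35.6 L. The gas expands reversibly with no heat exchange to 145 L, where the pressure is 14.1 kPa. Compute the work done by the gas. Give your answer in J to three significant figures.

W ≈ 3880 J

Adiabatic: W = (P₁V₁ − P₂V₂)/(γ − 1) with γ = 7/5.
P₁V₁ = 3596 J, P₂V₂ = 2044 J.
W = (3596 − 2044) / 0.4 = 3878 J.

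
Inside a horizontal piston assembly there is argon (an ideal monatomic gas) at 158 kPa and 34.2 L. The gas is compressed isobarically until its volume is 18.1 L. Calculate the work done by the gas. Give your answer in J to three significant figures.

Isobaric: W = P ΔV.
W = (158 kPa)(18.1 − 34.2 L) = (158)(-16.1) = -2544 J.

W ≈ -2540 J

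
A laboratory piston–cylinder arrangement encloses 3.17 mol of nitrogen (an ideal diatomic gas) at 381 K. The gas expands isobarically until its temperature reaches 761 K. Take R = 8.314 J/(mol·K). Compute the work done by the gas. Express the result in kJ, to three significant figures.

W ≈ 10.0 kJ

Isobaric: W = P ΔV = nR ΔT.
W = (3.17)(8.314)(761 − 381) = 10015 J.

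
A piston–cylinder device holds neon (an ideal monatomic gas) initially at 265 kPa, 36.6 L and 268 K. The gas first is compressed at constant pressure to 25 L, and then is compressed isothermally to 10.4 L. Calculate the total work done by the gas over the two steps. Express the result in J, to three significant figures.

Step 1 (isobaric): W = PΔV = (265 kPa)(25 − 36.6 L) = -3074 J.
After step 1: P = 265 kPa, V = 25 L, T = 183.1 K.
Step 2 (isothermal): W = P₁V₁ ln(V₂/V₁) = (6625) ln(10.4/25) = -5811 J.
W_total = -3074 − 5811 = -8885 J.

W_total ≈ -8880 J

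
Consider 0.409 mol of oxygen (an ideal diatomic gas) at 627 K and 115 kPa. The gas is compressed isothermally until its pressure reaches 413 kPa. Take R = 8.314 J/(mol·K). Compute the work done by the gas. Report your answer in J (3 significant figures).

W ≈ -2730 J

Isothermal process: W = nRT ln(V₂/V₁) = nRT ln(P₁/P₂).
W = (0.409)(8.314)(627) × ln(115/413)
  = 2132 × ln(0.2785) = 2132 × -1.279
W_by_gas = -2726 J.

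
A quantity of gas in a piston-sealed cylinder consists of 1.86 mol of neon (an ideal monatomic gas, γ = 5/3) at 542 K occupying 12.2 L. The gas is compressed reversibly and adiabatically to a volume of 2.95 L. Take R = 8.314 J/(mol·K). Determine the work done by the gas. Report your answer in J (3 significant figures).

Adiabatic: TV^(γ−1) = const with γ = 5/3.
T₂ = T₁ (V₁/V₂)^(γ−1) = 542 × (12.2/2.95)^0.667 = 542 × 2.576 = 1396 K.
W_by = nCᵥ(T₁ − T₂) = (1.86)(12.47)(542 − 1396) = -19820 J.

W ≈ -19800 J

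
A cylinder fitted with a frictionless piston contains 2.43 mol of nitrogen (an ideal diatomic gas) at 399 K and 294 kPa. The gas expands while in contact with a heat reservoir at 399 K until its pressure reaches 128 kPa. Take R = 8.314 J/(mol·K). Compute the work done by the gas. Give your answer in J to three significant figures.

Isothermal process: W = nRT ln(V₂/V₁) = nRT ln(P₁/P₂).
W = (2.43)(8.314)(399) × ln(294/128)
  = 8061 × ln(2.297) = 8061 × 0.8315
W_by_gas = 6703 J.

W ≈ 6700 J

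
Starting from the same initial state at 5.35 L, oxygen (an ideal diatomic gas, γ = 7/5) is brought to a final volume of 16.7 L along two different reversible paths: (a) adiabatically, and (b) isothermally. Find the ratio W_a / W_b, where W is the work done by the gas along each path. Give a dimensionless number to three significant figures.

Path (a) adiabatic: W = P₁V₁(1 − (V₁/V₂)^(γ−1))/(γ−1) → W_a/(P₁V₁) = 0.9144.
Path (b) isothermal: W = P₁V₁ ln(V₂/V₁) → W_b/(P₁V₁) = 1.138.
W_a / W_b = 0.9144 / 1.138 = 0.8033.

W_a / W_b ≈ 0.803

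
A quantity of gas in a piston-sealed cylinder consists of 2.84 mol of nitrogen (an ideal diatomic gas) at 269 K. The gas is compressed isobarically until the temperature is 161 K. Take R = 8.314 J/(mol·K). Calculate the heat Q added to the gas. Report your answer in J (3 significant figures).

Isobaric: W = nRΔT = (2.84)(8.314)(-108) = -2550 J.
ΔU = nCᵥΔT with Cᵥ = 5R/2: ΔU = (2.84)(20.79)(-108) = -6375 J.
Q = ΔU + W = -6375 − 2550 = -8925 J.

Q ≈ -8930 J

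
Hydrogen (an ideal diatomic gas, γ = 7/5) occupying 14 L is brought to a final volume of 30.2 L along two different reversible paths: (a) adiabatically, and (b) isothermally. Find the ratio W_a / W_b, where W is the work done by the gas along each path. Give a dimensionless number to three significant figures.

Path (a) adiabatic: W = P₁V₁(1 − (V₁/V₂)^(γ−1))/(γ−1) → W_a/(P₁V₁) = 0.6618.
Path (b) isothermal: W = P₁V₁ ln(V₂/V₁) → W_b/(P₁V₁) = 0.7688.
W_a / W_b = 0.6618 / 0.7688 = 0.8609.

W_a / W_b ≈ 0.861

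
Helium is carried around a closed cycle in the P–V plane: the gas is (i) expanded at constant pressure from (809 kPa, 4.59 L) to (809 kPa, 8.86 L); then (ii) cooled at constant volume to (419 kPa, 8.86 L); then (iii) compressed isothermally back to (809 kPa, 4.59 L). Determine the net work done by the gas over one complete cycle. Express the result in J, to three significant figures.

W_net ≈ 1010 J

Leg (i): W = PΔV = (809)(8.86 − 4.59) = 3454 J.
Leg (ii): W = 0.
Leg (iii): W = PᵢVᵢ ln(V_f/Vᵢ) = (3712) ln(4.59/8.86) = -2441 J.
W_net = 3454 − 2441 = 1013 J.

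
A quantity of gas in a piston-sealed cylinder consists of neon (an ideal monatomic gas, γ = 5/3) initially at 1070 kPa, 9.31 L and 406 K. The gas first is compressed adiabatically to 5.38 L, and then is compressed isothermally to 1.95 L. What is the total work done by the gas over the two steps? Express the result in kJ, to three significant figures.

W_total ≈ -21.2 kJ

Step 1 (adiabatic): W = (P₁V₁ − P₂V₂)/(γ−1) = (9962 − 14359)/0.667 = -6595 J.
After step 1: P = 2669 kPa, V = 5.38 L, T = 585.2 K.
Step 2 (isothermal): W = P₁V₁ ln(V₂/V₁) = (14359) ln(1.95/5.38) = -14572 J.
W_total = -6595 − 14572 = -21167 J.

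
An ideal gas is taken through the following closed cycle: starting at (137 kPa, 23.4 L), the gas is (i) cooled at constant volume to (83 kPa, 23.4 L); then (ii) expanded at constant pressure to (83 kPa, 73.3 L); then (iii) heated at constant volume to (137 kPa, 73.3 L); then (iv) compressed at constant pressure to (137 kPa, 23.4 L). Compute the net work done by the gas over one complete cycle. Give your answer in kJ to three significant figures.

W_net ≈ -2.69 kJ

Constant-volume legs do no work.
W(ii) = (83)(73.3 − 23.4) = 4142 J; W(iv) = (137)(23.4 − 73.3) = -6836 J.
W_net = 4142 − 6836 = -2695 J (the counter-clockwise enclosed area).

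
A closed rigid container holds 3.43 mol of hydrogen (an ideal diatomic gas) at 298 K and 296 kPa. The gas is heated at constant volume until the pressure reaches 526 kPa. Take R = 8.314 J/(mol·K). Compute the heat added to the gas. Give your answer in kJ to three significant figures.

Q ≈ 16.5 kJ

Constant volume ⇒ W = 0, so Q = ΔU = nCᵥΔT with Cᵥ = 5R/2 = 20.79 J/(mol·K).
At constant V, T₂/T₁ = P₂/P₁ ⇒ ΔT = T₁(P₂/P₁ − 1) = 298·(526/296 − 1) = 231.6 K.
ΔU = (3.43)(20.79)(231.6) = 16508 J.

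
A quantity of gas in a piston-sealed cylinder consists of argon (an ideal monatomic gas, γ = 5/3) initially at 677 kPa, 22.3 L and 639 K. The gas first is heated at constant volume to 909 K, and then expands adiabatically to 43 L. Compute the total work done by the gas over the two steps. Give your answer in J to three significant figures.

Step 1 (isochoric): W = 0 (constant volume).
After step 1: P = 963.1 kPa (V unchanged).
Step 2 (adiabatic): W = (P₁V₁ − P₂V₂)/(γ−1) = (21476 − 13863)/0.667 = 11420 J.
W_total = 0 + 11420 = 11420 J.

W_total ≈ 11400 J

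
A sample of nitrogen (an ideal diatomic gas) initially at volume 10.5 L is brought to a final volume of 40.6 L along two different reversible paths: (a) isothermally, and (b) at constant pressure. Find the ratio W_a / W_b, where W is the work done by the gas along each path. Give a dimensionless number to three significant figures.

Path (a) isothermal: W = P₁V₁ ln(V₂/V₁) → W_a/(P₁V₁) = 1.352.
Path (b) isobaric: W = P₁(V₂ − V₁) → W_b/(P₁V₁) = 2.867.
W_a / W_b = 1.352 / 2.867 = 0.4718.

W_a / W_b ≈ 0.472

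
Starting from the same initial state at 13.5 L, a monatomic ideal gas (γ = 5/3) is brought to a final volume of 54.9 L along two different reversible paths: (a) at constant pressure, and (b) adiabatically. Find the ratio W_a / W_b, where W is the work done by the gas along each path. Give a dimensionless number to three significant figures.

W_a / W_b ≈ 3.37

Path (a) isobaric: W = P₁(V₂ − V₁) → W_a/(P₁V₁) = 3.067.
Path (b) adiabatic: W = P₁V₁(1 − (V₁/V₂)^(γ−1))/(γ−1) → W_b/(P₁V₁) = 0.9112.
W_a / W_b = 3.067 / 0.9112 = 3.365.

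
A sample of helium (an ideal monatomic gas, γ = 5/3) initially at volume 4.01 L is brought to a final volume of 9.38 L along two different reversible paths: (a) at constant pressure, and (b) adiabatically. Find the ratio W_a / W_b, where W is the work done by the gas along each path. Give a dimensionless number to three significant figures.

W_a / W_b ≈ 2.06

Path (a) isobaric: W = P₁(V₂ − V₁) → W_a/(P₁V₁) = 1.339.
Path (b) adiabatic: W = P₁V₁(1 − (V₁/V₂)^(γ−1))/(γ−1) → W_b/(P₁V₁) = 0.6488.
W_a / W_b = 1.339 / 0.6488 = 2.064.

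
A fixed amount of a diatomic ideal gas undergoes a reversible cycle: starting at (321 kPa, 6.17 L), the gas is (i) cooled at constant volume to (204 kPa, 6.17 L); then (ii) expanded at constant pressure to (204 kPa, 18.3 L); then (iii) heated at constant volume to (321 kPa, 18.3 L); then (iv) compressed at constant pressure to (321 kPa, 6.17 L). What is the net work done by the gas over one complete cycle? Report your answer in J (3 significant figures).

W_net ≈ -1420 J

Constant-volume legs do no work.
W(ii) = (204)(18.3 − 6.17) = 2475 J; W(iv) = (321)(6.17 − 18.3) = -3894 J.
W_net = 2475 − 3894 = -1419 J (the counter-clockwise enclosed area).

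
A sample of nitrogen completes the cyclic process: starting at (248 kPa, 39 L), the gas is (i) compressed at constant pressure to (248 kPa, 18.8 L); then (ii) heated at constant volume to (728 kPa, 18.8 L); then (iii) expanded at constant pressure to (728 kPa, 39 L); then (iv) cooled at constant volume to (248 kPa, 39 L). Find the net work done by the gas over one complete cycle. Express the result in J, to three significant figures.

W_net ≈ 9700 J

Constant-volume legs do no work.
W(i) = (248)(18.8 − 39) = -5010 J; W(iii) = (728)(39 − 18.8) = 14706 J.
W_net = -5010 + 14706 = 9696 J (the clockwise enclosed area).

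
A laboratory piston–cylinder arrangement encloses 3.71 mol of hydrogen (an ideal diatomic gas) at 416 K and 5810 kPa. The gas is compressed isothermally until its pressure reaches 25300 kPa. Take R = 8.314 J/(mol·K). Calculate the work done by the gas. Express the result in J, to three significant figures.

Isothermal process: W = nRT ln(V₂/V₁) = nRT ln(P₁/P₂).
W = (3.71)(8.314)(416) × ln(5810/25300)
  = 12831 × ln(0.2296) = 12831 × -1.471
W_by_gas = -18878 J.

W ≈ -18900 J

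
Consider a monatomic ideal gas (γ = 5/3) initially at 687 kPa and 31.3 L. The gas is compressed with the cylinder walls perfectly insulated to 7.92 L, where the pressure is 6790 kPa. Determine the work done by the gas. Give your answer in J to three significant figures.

Adiabatic: W = (P₁V₁ − P₂V₂)/(γ − 1) with γ = 5/3.
P₁V₁ = 21503 J, P₂V₂ = 53777 J.
W = (21503 − 53777) / 0.6667 = -48411 J.

W ≈ -48400 J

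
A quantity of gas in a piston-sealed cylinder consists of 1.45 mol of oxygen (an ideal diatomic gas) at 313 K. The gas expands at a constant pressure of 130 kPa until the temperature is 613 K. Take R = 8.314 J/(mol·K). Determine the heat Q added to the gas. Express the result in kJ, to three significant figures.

Q ≈ 12.7 kJ

Isobaric: W = nRΔT = (1.45)(8.314)(300) = 3617 J.
ΔU = nCᵥΔT with Cᵥ = 5R/2: ΔU = (1.45)(20.79)(300) = 9041 J.
Q = ΔU + W = 9041 + 3617 = 12658 J.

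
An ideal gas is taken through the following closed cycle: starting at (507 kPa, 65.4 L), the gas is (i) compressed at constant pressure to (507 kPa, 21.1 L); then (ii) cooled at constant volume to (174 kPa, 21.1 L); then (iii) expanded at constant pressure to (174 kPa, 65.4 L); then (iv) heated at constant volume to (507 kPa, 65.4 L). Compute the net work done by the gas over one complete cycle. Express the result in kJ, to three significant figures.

Constant-volume legs do no work.
W(i) = (507)(21.1 − 65.4) = -22460 J; W(iii) = (174)(65.4 − 21.1) = 7708 J.
W_net = -22460 + 7708 = -14752 J (the counter-clockwise enclosed area).

W_net ≈ -14.8 kJ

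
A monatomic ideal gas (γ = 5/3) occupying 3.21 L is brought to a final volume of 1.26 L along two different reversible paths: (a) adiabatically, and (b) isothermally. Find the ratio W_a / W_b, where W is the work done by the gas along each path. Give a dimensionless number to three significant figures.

W_a / W_b ≈ 1.39

Path (a) adiabatic: W = P₁V₁(1 − (V₁/V₂)^(γ−1))/(γ−1) → W_a/(P₁V₁) = -1.298.
Path (b) isothermal: W = P₁V₁ ln(V₂/V₁) → W_b/(P₁V₁) = -0.9352.
W_a / W_b = -1.298 / -0.9352 = 1.388.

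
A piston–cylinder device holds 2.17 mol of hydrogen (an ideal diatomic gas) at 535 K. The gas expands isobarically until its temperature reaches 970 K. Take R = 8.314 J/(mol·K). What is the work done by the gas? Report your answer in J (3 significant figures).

W ≈ 7850 J

Isobaric: W = P ΔV = nR ΔT.
W = (2.17)(8.314)(970 − 535) = 7848 J.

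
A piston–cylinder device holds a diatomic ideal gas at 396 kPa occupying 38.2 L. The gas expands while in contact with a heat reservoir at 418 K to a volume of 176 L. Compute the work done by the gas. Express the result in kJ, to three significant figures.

W ≈ 23.1 kJ

Isothermal: W = nRT ln(V₂/V₁) = P₁V₁ ln(V₂/V₁).
P₁V₁ = (396 kPa)(38.2 L) = 15127 J.
W = 15127 × ln(176/38.2) = 15127 × 1.528
W_by_gas = 23109 J.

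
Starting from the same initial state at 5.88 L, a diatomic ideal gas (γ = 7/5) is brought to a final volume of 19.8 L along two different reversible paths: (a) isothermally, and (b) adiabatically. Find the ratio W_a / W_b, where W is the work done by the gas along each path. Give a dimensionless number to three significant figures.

W_a / W_b ≈ 1.26

Path (a) isothermal: W = P₁V₁ ln(V₂/V₁) → W_a/(P₁V₁) = 1.214.
Path (b) adiabatic: W = P₁V₁(1 − (V₁/V₂)^(γ−1))/(γ−1) → W_b/(P₁V₁) = 0.9618.
W_a / W_b = 1.214 / 0.9618 = 1.262.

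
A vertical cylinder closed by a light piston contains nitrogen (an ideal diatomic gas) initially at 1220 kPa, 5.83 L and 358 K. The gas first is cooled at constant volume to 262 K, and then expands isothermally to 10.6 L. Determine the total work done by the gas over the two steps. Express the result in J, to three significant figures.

Step 1 (isochoric): W = 0 (constant volume).
After step 1: P = 892.8 kPa (V unchanged).
Step 2 (isothermal): W = P₁V₁ ln(V₂/V₁) = (5205) ln(10.6/5.83) = 3112 J.
W_total = 0 + 3112 = 3112 J.

W_total ≈ 3110 J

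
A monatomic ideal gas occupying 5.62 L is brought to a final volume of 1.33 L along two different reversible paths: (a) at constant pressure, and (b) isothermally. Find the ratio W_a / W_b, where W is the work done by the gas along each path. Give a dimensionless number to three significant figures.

Path (a) isobaric: W = P₁(V₂ − V₁) → W_a/(P₁V₁) = -0.7633.
Path (b) isothermal: W = P₁V₁ ln(V₂/V₁) → W_b/(P₁V₁) = -1.441.
W_a / W_b = -0.7633 / -1.441 = 0.5297.

W_a / W_b ≈ 0.530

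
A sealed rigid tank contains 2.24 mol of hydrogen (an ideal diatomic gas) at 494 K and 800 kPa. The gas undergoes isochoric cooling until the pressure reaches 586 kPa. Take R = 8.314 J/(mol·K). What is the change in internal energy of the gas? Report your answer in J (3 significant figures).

ΔU ≈ -6150 J

Constant volume ⇒ W = 0, so Q = ΔU = nCᵥΔT with Cᵥ = 5R/2 = 20.79 J/(mol·K).
At constant V, T₂/T₁ = P₂/P₁ ⇒ ΔT = T₁(P₂/P₁ − 1) = 494·(586/800 − 1) = -132.1 K.
ΔU = (2.24)(20.79)(-132.1) = -6152 J.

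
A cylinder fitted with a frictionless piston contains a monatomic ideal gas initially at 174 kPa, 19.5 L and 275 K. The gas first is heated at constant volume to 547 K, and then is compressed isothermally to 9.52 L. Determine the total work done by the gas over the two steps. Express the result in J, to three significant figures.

W_total ≈ -4840 J

Step 1 (isochoric): W = 0 (constant volume).
After step 1: P = 346.1 kPa (V unchanged).
Step 2 (isothermal): W = P₁V₁ ln(V₂/V₁) = (6749) ln(9.52/19.5) = -4839 J.
W_total = 0 − 4839 = -4839 J.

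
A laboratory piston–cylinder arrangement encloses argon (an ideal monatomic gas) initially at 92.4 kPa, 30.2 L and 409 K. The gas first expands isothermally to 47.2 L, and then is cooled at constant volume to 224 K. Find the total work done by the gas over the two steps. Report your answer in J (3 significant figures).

W_total ≈ 1250 J

Step 1 (isothermal): W = P₁V₁ ln(V₂/V₁) = (2790) ln(47.2/30.2) = 1246 J.
Step 2 (isochoric): W = 0 (constant volume).
W_total = 1246 + 0 = 1246 J.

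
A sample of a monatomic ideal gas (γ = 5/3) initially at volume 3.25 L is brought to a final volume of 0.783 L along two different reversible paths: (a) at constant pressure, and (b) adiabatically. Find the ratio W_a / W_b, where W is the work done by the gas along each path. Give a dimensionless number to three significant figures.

W_a / W_b ≈ 0.320

Path (a) isobaric: W = P₁(V₂ − V₁) → W_a/(P₁V₁) = -0.7591.
Path (b) adiabatic: W = P₁V₁(1 − (V₁/V₂)^(γ−1))/(γ−1) → W_b/(P₁V₁) = -2.374.
W_a / W_b = -0.7591 / -2.374 = 0.3197.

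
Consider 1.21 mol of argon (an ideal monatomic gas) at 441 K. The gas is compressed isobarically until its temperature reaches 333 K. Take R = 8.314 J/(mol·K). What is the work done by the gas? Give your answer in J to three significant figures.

W ≈ -1090 J

Isobaric: W = P ΔV = nR ΔT.
W = (1.21)(8.314)(333 − 441) = -1086 J.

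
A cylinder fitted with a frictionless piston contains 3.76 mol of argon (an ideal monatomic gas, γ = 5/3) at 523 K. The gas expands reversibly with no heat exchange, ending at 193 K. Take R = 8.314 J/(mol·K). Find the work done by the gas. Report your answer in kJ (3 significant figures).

Adiabatic ⇒ Q = 0, so W_by = −ΔU = nCᵥ(T₁ − T₂).
Cᵥ = 3R/2 = 12.47 J/(mol·K).
W = (3.76)(12.47)(523 − 193) = 15474 J.

W ≈ 15.5 kJ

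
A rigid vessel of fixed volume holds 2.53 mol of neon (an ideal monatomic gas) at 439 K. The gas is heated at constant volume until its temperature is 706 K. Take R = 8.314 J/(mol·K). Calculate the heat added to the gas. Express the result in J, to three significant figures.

Constant volume ⇒ W = 0, so Q = ΔU = nCᵥΔT with Cᵥ = 3R/2 = 12.47 J/(mol·K).
ΔU = (2.53)(12.47)(706 − 439) = 8424 J.

Q ≈ 8420 J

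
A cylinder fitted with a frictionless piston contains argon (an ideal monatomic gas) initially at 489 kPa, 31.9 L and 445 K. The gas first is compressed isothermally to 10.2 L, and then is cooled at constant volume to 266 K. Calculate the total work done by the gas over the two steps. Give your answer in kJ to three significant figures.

Step 1 (isothermal): W = P₁V₁ ln(V₂/V₁) = (15599) ln(10.2/31.9) = -17786 J.
Step 2 (isochoric): W = 0 (constant volume).
W_total = -17786 + 0 = -17786 J.

W_total ≈ -17.8 kJ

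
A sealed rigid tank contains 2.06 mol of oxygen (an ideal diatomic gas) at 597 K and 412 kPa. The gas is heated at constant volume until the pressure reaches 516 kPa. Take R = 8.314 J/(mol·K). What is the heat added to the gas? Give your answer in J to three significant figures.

Constant volume ⇒ W = 0, so Q = ΔU = nCᵥΔT with Cᵥ = 5R/2 = 20.79 J/(mol·K).
At constant V, T₂/T₁ = P₂/P₁ ⇒ ΔT = T₁(P₂/P₁ − 1) = 597·(516/412 − 1) = 150.7 K.
ΔU = (2.06)(20.79)(150.7) = 6452 J.

Q ≈ 6450 J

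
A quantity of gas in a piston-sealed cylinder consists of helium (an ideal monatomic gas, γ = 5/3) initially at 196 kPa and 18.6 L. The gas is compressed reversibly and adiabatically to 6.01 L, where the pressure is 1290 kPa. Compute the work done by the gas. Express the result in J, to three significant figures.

Adiabatic: W = (P₁V₁ − P₂V₂)/(γ − 1) with γ = 5/3.
P₁V₁ = 3646 J, P₂V₂ = 7753 J.
W = (3646 − 7753) / 0.6667 = -6161 J.

W ≈ -6160 J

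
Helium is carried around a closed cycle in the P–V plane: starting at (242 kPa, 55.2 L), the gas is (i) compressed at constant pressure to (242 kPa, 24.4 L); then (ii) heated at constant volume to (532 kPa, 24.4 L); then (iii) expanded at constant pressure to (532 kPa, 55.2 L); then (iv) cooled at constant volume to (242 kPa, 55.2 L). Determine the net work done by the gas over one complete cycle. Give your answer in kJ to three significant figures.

Constant-volume legs do no work.
W(i) = (242)(24.4 − 55.2) = -7454 J; W(iii) = (532)(55.2 − 24.4) = 16386 J.
W_net = -7454 + 16386 = 8932 J (the clockwise enclosed area).

W_net ≈ 8.93 kJ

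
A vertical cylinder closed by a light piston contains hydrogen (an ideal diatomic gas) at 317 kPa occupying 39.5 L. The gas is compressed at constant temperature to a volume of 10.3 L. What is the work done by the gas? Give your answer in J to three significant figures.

W ≈ -16800 J

Isothermal: W = nRT ln(V₂/V₁) = P₁V₁ ln(V₂/V₁).
P₁V₁ = (317 kPa)(39.5 L) = 12522 J.
W = 12522 × ln(10.3/39.5) = 12522 × -1.344
W_by_gas = -16831 J.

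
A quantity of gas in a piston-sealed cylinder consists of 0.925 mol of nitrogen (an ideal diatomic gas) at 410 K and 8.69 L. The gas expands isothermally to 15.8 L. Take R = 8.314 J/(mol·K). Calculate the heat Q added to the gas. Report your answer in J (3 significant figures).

Q ≈ 1890 J

Isothermal ⇒ ΔU = 0, so Q = W = nRT ln(V₂/V₁).
Q = (0.925)(8.314)(410) ln(15.8/8.69) = 3153 × 0.5978 = 1885 J.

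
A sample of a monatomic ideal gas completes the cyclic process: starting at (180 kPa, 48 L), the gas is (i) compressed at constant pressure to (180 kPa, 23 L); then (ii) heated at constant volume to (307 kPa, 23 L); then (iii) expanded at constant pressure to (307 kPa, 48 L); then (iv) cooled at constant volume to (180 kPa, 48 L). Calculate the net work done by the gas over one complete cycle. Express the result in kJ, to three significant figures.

Constant-volume legs do no work.
W(i) = (180)(23 − 48) = -4500 J; W(iii) = (307)(48 − 23) = 7675 J.
W_net = -4500 + 7675 = 3175 J (the clockwise enclosed area).

W_net ≈ 3.18 kJ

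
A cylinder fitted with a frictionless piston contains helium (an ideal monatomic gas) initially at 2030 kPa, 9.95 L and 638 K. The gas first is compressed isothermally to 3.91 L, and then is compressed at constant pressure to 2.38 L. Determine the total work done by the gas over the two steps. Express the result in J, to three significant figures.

W_total ≈ -26800 J

Step 1 (isothermal): W = P₁V₁ ln(V₂/V₁) = (20198) ln(3.91/9.95) = -18866 J.
After step 1: P = 5166 kPa, V = 3.91 L, T = 638 K.
Step 2 (isobaric): W = PΔV = (5166 kPa)(2.38 − 3.91 L) = -7904 J.
W_total = -18866 − 7904 = -26770 J.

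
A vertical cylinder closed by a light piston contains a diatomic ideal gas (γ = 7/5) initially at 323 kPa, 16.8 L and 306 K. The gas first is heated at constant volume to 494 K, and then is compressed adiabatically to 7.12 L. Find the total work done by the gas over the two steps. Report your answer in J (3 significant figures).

W_total ≈ -8970 J

Step 1 (isochoric): W = 0 (constant volume).
After step 1: P = 521.4 kPa (V unchanged).
Step 2 (adiabatic): W = (P₁V₁ − P₂V₂)/(γ−1) = (8760 − 12349)/0.4 = -8973 J.
W_total = 0 − 8973 = -8973 J.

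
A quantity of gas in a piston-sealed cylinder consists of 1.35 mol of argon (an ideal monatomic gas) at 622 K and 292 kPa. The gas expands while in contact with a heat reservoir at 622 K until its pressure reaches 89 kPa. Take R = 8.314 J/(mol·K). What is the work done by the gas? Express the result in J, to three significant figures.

Isothermal process: W = nRT ln(V₂/V₁) = nRT ln(P₁/P₂).
W = (1.35)(8.314)(622) × ln(292/89)
  = 6981 × ln(3.281) = 6981 × 1.188
W_by_gas = 8295 J.

W ≈ 8290 J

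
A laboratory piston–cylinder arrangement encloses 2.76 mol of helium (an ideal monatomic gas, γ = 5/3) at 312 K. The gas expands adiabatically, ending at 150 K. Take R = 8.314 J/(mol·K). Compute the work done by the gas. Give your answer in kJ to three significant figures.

Adiabatic ⇒ Q = 0, so W_by = −ΔU = nCᵥ(T₁ − T₂).
Cᵥ = 3R/2 = 12.47 J/(mol·K).
W = (2.76)(12.47)(312 − 150) = 5576 J.

W ≈ 5.58 kJ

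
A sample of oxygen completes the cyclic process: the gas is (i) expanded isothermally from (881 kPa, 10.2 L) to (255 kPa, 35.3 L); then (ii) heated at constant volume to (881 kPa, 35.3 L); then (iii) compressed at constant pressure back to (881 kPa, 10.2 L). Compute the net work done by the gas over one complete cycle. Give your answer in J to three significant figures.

W_net ≈ -11000 J

Leg (i): W = PᵢVᵢ ln(V_f/Vᵢ) = (8986) ln(35.3/10.2) = 11156 J.
Leg (ii): W = 0.
Leg (iii): W = PΔV = (881)(10.2 − 35.3) = -22113 J.
W_net = 11156 − 22113 = -10957 J.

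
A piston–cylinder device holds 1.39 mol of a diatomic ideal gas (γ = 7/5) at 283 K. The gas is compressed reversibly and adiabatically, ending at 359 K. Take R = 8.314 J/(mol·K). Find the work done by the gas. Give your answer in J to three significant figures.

W ≈ -2200 J

Adiabatic ⇒ Q = 0, so W_by = −ΔU = nCᵥ(T₁ − T₂).
Cᵥ = 5R/2 = 20.79 J/(mol·K).
W = (1.39)(20.79)(283 − 359) = -2196 J.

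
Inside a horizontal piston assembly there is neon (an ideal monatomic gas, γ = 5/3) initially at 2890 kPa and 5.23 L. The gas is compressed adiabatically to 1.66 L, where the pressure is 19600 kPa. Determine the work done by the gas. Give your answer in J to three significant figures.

Adiabatic: W = (P₁V₁ − P₂V₂)/(γ − 1) with γ = 5/3.
P₁V₁ = 15115 J, P₂V₂ = 32536 J.
W = (15115 − 32536) / 0.6667 = -26132 J.

W ≈ -26100 J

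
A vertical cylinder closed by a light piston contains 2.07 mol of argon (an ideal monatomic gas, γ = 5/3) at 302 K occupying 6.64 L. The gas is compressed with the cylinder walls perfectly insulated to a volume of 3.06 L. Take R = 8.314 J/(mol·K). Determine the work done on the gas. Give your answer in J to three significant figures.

Adiabatic: TV^(γ−1) = const with γ = 5/3.
T₂ = T₁ (V₁/V₂)^(γ−1) = 302 × (6.64/3.06)^0.667 = 302 × 1.676 = 506.2 K.
W_by = nCᵥ(T₁ − T₂) = (2.07)(12.47)(302 − 506.2) = -5271 J.
Work on gas = −W_by = 5271 J.

W ≈ 5270 J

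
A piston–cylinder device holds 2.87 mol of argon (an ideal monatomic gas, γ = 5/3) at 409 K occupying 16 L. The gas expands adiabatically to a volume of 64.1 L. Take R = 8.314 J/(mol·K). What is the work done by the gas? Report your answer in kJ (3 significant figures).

Adiabatic: TV^(γ−1) = const with γ = 5/3.
T₂ = T₁ (V₁/V₂)^(γ−1) = 409 × (16/64.1)^0.667 = 409 × 0.3964 = 162.1 K.
W_by = nCᵥ(T₁ − T₂) = (2.87)(12.47)(409 − 162.1) = 8835 J.

W ≈ 8.84 kJ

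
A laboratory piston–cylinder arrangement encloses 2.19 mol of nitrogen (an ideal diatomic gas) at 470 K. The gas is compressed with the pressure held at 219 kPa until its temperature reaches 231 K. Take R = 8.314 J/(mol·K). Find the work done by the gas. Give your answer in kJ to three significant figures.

Isobaric: W = P ΔV = nR ΔT.
W = (2.19)(8.314)(231 − 470) = -4352 J.

W ≈ -4.35 kJ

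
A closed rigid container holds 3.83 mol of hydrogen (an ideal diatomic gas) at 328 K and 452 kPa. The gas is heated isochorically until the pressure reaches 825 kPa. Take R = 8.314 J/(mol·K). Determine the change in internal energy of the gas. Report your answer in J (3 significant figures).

Constant volume ⇒ W = 0, so Q = ΔU = nCᵥΔT with Cᵥ = 5R/2 = 20.79 J/(mol·K).
At constant V, T₂/T₁ = P₂/P₁ ⇒ ΔT = T₁(P₂/P₁ − 1) = 328·(825/452 − 1) = 270.7 K.
ΔU = (3.83)(20.79)(270.7) = 21547 J.

ΔU ≈ 21500 J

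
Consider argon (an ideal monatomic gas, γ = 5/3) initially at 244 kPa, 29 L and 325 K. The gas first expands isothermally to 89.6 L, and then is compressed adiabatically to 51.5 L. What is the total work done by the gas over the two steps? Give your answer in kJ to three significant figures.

Step 1 (isothermal): W = P₁V₁ ln(V₂/V₁) = (7076) ln(89.6/29) = 7982 J.
After step 1: P = 78.97 kPa, V = 89.6 L, T = 325 K.
Step 2 (adiabatic): W = (P₁V₁ − P₂V₂)/(γ−1) = (7076 − 10236)/0.667 = -4740 J.
W_total = 7982 − 4740 = 3242 J.

W_total ≈ 3.24 kJ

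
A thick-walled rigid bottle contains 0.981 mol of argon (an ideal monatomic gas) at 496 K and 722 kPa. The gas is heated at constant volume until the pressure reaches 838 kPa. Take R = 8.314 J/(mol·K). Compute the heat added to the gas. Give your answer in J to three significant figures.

Constant volume ⇒ W = 0, so Q = ΔU = nCᵥΔT with Cᵥ = 3R/2 = 12.47 J/(mol·K).
At constant V, T₂/T₁ = P₂/P₁ ⇒ ΔT = T₁(P₂/P₁ − 1) = 496·(838/722 − 1) = 79.69 K.
ΔU = (0.981)(12.47)(79.69) = 974.9 J.

Q ≈ 975 J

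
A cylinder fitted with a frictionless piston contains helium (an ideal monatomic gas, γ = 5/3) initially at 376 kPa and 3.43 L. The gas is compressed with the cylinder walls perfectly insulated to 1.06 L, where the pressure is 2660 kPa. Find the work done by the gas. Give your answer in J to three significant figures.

W ≈ -2290 J

Adiabatic: W = (P₁V₁ − P₂V₂)/(γ − 1) with γ = 5/3.
P₁V₁ = 1290 J, P₂V₂ = 2820 J.
W = (1290 − 2820) / 0.6667 = -2295 J.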